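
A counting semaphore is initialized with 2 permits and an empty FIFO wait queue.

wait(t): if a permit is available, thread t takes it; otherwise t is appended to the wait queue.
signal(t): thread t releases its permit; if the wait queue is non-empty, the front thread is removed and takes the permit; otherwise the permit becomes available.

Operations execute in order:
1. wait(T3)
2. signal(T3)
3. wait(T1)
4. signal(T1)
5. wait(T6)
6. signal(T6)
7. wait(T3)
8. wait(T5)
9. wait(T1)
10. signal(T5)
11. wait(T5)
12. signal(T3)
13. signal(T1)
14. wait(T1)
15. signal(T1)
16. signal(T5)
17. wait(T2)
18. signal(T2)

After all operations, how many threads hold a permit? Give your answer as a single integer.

Answer: 0

Derivation:
Step 1: wait(T3) -> count=1 queue=[] holders={T3}
Step 2: signal(T3) -> count=2 queue=[] holders={none}
Step 3: wait(T1) -> count=1 queue=[] holders={T1}
Step 4: signal(T1) -> count=2 queue=[] holders={none}
Step 5: wait(T6) -> count=1 queue=[] holders={T6}
Step 6: signal(T6) -> count=2 queue=[] holders={none}
Step 7: wait(T3) -> count=1 queue=[] holders={T3}
Step 8: wait(T5) -> count=0 queue=[] holders={T3,T5}
Step 9: wait(T1) -> count=0 queue=[T1] holders={T3,T5}
Step 10: signal(T5) -> count=0 queue=[] holders={T1,T3}
Step 11: wait(T5) -> count=0 queue=[T5] holders={T1,T3}
Step 12: signal(T3) -> count=0 queue=[] holders={T1,T5}
Step 13: signal(T1) -> count=1 queue=[] holders={T5}
Step 14: wait(T1) -> count=0 queue=[] holders={T1,T5}
Step 15: signal(T1) -> count=1 queue=[] holders={T5}
Step 16: signal(T5) -> count=2 queue=[] holders={none}
Step 17: wait(T2) -> count=1 queue=[] holders={T2}
Step 18: signal(T2) -> count=2 queue=[] holders={none}
Final holders: {none} -> 0 thread(s)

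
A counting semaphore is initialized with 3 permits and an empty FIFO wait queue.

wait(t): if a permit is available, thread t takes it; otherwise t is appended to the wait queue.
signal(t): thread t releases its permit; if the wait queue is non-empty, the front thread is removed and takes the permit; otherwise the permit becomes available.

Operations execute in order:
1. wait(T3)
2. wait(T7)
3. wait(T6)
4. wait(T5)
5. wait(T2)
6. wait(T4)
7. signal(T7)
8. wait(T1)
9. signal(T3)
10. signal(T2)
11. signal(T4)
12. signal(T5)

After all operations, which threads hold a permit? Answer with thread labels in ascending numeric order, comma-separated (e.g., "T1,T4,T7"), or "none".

Answer: T1,T6

Derivation:
Step 1: wait(T3) -> count=2 queue=[] holders={T3}
Step 2: wait(T7) -> count=1 queue=[] holders={T3,T7}
Step 3: wait(T6) -> count=0 queue=[] holders={T3,T6,T7}
Step 4: wait(T5) -> count=0 queue=[T5] holders={T3,T6,T7}
Step 5: wait(T2) -> count=0 queue=[T5,T2] holders={T3,T6,T7}
Step 6: wait(T4) -> count=0 queue=[T5,T2,T4] holders={T3,T6,T7}
Step 7: signal(T7) -> count=0 queue=[T2,T4] holders={T3,T5,T6}
Step 8: wait(T1) -> count=0 queue=[T2,T4,T1] holders={T3,T5,T6}
Step 9: signal(T3) -> count=0 queue=[T4,T1] holders={T2,T5,T6}
Step 10: signal(T2) -> count=0 queue=[T1] holders={T4,T5,T6}
Step 11: signal(T4) -> count=0 queue=[] holders={T1,T5,T6}
Step 12: signal(T5) -> count=1 queue=[] holders={T1,T6}
Final holders: T1,T6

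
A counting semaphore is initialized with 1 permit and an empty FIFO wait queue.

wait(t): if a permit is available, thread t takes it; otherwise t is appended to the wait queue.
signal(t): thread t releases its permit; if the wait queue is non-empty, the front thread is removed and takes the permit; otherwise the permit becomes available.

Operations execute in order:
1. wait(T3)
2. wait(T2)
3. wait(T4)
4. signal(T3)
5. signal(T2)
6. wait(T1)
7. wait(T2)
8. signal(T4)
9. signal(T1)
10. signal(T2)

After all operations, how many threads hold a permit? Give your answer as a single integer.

Step 1: wait(T3) -> count=0 queue=[] holders={T3}
Step 2: wait(T2) -> count=0 queue=[T2] holders={T3}
Step 3: wait(T4) -> count=0 queue=[T2,T4] holders={T3}
Step 4: signal(T3) -> count=0 queue=[T4] holders={T2}
Step 5: signal(T2) -> count=0 queue=[] holders={T4}
Step 6: wait(T1) -> count=0 queue=[T1] holders={T4}
Step 7: wait(T2) -> count=0 queue=[T1,T2] holders={T4}
Step 8: signal(T4) -> count=0 queue=[T2] holders={T1}
Step 9: signal(T1) -> count=0 queue=[] holders={T2}
Step 10: signal(T2) -> count=1 queue=[] holders={none}
Final holders: {none} -> 0 thread(s)

Answer: 0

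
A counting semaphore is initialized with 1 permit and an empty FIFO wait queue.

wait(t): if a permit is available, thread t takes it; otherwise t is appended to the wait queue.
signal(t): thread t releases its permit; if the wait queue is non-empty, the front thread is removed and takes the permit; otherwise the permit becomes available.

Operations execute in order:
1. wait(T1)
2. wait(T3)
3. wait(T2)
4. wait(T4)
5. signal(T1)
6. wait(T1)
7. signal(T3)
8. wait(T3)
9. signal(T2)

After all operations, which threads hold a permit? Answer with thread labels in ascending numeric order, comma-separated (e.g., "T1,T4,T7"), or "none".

Step 1: wait(T1) -> count=0 queue=[] holders={T1}
Step 2: wait(T3) -> count=0 queue=[T3] holders={T1}
Step 3: wait(T2) -> count=0 queue=[T3,T2] holders={T1}
Step 4: wait(T4) -> count=0 queue=[T3,T2,T4] holders={T1}
Step 5: signal(T1) -> count=0 queue=[T2,T4] holders={T3}
Step 6: wait(T1) -> count=0 queue=[T2,T4,T1] holders={T3}
Step 7: signal(T3) -> count=0 queue=[T4,T1] holders={T2}
Step 8: wait(T3) -> count=0 queue=[T4,T1,T3] holders={T2}
Step 9: signal(T2) -> count=0 queue=[T1,T3] holders={T4}
Final holders: T4

Answer: T4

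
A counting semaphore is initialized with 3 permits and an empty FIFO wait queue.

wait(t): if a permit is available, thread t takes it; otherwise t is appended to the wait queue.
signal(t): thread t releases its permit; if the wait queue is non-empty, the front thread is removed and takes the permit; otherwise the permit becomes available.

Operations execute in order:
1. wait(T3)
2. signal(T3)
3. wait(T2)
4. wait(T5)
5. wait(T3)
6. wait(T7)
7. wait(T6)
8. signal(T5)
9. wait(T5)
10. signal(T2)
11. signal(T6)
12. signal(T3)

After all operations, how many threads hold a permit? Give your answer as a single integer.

Answer: 2

Derivation:
Step 1: wait(T3) -> count=2 queue=[] holders={T3}
Step 2: signal(T3) -> count=3 queue=[] holders={none}
Step 3: wait(T2) -> count=2 queue=[] holders={T2}
Step 4: wait(T5) -> count=1 queue=[] holders={T2,T5}
Step 5: wait(T3) -> count=0 queue=[] holders={T2,T3,T5}
Step 6: wait(T7) -> count=0 queue=[T7] holders={T2,T3,T5}
Step 7: wait(T6) -> count=0 queue=[T7,T6] holders={T2,T3,T5}
Step 8: signal(T5) -> count=0 queue=[T6] holders={T2,T3,T7}
Step 9: wait(T5) -> count=0 queue=[T6,T5] holders={T2,T3,T7}
Step 10: signal(T2) -> count=0 queue=[T5] holders={T3,T6,T7}
Step 11: signal(T6) -> count=0 queue=[] holders={T3,T5,T7}
Step 12: signal(T3) -> count=1 queue=[] holders={T5,T7}
Final holders: {T5,T7} -> 2 thread(s)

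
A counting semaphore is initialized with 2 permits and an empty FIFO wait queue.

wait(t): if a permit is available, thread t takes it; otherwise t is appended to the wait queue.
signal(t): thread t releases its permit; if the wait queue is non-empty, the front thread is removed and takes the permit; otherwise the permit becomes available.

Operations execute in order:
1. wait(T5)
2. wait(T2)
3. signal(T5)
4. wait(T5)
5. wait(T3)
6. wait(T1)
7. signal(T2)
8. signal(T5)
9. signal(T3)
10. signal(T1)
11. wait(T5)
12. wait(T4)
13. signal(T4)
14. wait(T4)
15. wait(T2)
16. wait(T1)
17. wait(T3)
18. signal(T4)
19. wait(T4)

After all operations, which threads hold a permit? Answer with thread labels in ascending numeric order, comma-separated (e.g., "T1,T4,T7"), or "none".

Step 1: wait(T5) -> count=1 queue=[] holders={T5}
Step 2: wait(T2) -> count=0 queue=[] holders={T2,T5}
Step 3: signal(T5) -> count=1 queue=[] holders={T2}
Step 4: wait(T5) -> count=0 queue=[] holders={T2,T5}
Step 5: wait(T3) -> count=0 queue=[T3] holders={T2,T5}
Step 6: wait(T1) -> count=0 queue=[T3,T1] holders={T2,T5}
Step 7: signal(T2) -> count=0 queue=[T1] holders={T3,T5}
Step 8: signal(T5) -> count=0 queue=[] holders={T1,T3}
Step 9: signal(T3) -> count=1 queue=[] holders={T1}
Step 10: signal(T1) -> count=2 queue=[] holders={none}
Step 11: wait(T5) -> count=1 queue=[] holders={T5}
Step 12: wait(T4) -> count=0 queue=[] holders={T4,T5}
Step 13: signal(T4) -> count=1 queue=[] holders={T5}
Step 14: wait(T4) -> count=0 queue=[] holders={T4,T5}
Step 15: wait(T2) -> count=0 queue=[T2] holders={T4,T5}
Step 16: wait(T1) -> count=0 queue=[T2,T1] holders={T4,T5}
Step 17: wait(T3) -> count=0 queue=[T2,T1,T3] holders={T4,T5}
Step 18: signal(T4) -> count=0 queue=[T1,T3] holders={T2,T5}
Step 19: wait(T4) -> count=0 queue=[T1,T3,T4] holders={T2,T5}
Final holders: T2,T5

Answer: T2,T5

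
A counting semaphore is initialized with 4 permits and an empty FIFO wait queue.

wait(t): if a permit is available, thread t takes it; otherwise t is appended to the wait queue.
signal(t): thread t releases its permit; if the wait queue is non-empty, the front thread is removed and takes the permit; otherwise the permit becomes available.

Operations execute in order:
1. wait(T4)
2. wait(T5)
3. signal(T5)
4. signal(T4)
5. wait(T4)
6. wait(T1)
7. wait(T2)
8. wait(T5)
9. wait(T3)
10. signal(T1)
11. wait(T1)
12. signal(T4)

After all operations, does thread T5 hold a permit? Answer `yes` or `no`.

Answer: yes

Derivation:
Step 1: wait(T4) -> count=3 queue=[] holders={T4}
Step 2: wait(T5) -> count=2 queue=[] holders={T4,T5}
Step 3: signal(T5) -> count=3 queue=[] holders={T4}
Step 4: signal(T4) -> count=4 queue=[] holders={none}
Step 5: wait(T4) -> count=3 queue=[] holders={T4}
Step 6: wait(T1) -> count=2 queue=[] holders={T1,T4}
Step 7: wait(T2) -> count=1 queue=[] holders={T1,T2,T4}
Step 8: wait(T5) -> count=0 queue=[] holders={T1,T2,T4,T5}
Step 9: wait(T3) -> count=0 queue=[T3] holders={T1,T2,T4,T5}
Step 10: signal(T1) -> count=0 queue=[] holders={T2,T3,T4,T5}
Step 11: wait(T1) -> count=0 queue=[T1] holders={T2,T3,T4,T5}
Step 12: signal(T4) -> count=0 queue=[] holders={T1,T2,T3,T5}
Final holders: {T1,T2,T3,T5} -> T5 in holders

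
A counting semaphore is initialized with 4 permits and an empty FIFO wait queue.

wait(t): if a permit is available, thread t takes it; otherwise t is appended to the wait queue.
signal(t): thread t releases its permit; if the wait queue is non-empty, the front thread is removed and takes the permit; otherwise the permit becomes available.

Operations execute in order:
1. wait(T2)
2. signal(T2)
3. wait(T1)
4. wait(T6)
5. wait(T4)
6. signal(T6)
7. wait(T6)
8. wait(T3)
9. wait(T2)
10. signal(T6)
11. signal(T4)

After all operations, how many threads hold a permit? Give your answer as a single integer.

Step 1: wait(T2) -> count=3 queue=[] holders={T2}
Step 2: signal(T2) -> count=4 queue=[] holders={none}
Step 3: wait(T1) -> count=3 queue=[] holders={T1}
Step 4: wait(T6) -> count=2 queue=[] holders={T1,T6}
Step 5: wait(T4) -> count=1 queue=[] holders={T1,T4,T6}
Step 6: signal(T6) -> count=2 queue=[] holders={T1,T4}
Step 7: wait(T6) -> count=1 queue=[] holders={T1,T4,T6}
Step 8: wait(T3) -> count=0 queue=[] holders={T1,T3,T4,T6}
Step 9: wait(T2) -> count=0 queue=[T2] holders={T1,T3,T4,T6}
Step 10: signal(T6) -> count=0 queue=[] holders={T1,T2,T3,T4}
Step 11: signal(T4) -> count=1 queue=[] holders={T1,T2,T3}
Final holders: {T1,T2,T3} -> 3 thread(s)

Answer: 3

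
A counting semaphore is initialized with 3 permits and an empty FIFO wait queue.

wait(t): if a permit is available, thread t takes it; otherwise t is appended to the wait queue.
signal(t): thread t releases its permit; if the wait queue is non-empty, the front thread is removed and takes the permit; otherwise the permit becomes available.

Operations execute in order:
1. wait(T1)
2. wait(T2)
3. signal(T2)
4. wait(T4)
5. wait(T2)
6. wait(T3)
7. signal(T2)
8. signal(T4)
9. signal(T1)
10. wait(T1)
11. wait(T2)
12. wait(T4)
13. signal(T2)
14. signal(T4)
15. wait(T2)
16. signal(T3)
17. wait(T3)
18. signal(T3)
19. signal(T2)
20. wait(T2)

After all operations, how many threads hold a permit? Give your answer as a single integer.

Answer: 2

Derivation:
Step 1: wait(T1) -> count=2 queue=[] holders={T1}
Step 2: wait(T2) -> count=1 queue=[] holders={T1,T2}
Step 3: signal(T2) -> count=2 queue=[] holders={T1}
Step 4: wait(T4) -> count=1 queue=[] holders={T1,T4}
Step 5: wait(T2) -> count=0 queue=[] holders={T1,T2,T4}
Step 6: wait(T3) -> count=0 queue=[T3] holders={T1,T2,T4}
Step 7: signal(T2) -> count=0 queue=[] holders={T1,T3,T4}
Step 8: signal(T4) -> count=1 queue=[] holders={T1,T3}
Step 9: signal(T1) -> count=2 queue=[] holders={T3}
Step 10: wait(T1) -> count=1 queue=[] holders={T1,T3}
Step 11: wait(T2) -> count=0 queue=[] holders={T1,T2,T3}
Step 12: wait(T4) -> count=0 queue=[T4] holders={T1,T2,T3}
Step 13: signal(T2) -> count=0 queue=[] holders={T1,T3,T4}
Step 14: signal(T4) -> count=1 queue=[] holders={T1,T3}
Step 15: wait(T2) -> count=0 queue=[] holders={T1,T2,T3}
Step 16: signal(T3) -> count=1 queue=[] holders={T1,T2}
Step 17: wait(T3) -> count=0 queue=[] holders={T1,T2,T3}
Step 18: signal(T3) -> count=1 queue=[] holders={T1,T2}
Step 19: signal(T2) -> count=2 queue=[] holders={T1}
Step 20: wait(T2) -> count=1 queue=[] holders={T1,T2}
Final holders: {T1,T2} -> 2 thread(s)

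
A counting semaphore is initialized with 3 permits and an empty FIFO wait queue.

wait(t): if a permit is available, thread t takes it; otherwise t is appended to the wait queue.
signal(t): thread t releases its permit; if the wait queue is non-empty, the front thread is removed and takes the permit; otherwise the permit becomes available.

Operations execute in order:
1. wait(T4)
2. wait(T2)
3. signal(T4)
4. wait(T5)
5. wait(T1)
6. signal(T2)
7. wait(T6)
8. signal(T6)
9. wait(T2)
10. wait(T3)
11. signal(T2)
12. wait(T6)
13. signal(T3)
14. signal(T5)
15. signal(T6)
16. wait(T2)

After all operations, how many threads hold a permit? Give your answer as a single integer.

Answer: 2

Derivation:
Step 1: wait(T4) -> count=2 queue=[] holders={T4}
Step 2: wait(T2) -> count=1 queue=[] holders={T2,T4}
Step 3: signal(T4) -> count=2 queue=[] holders={T2}
Step 4: wait(T5) -> count=1 queue=[] holders={T2,T5}
Step 5: wait(T1) -> count=0 queue=[] holders={T1,T2,T5}
Step 6: signal(T2) -> count=1 queue=[] holders={T1,T5}
Step 7: wait(T6) -> count=0 queue=[] holders={T1,T5,T6}
Step 8: signal(T6) -> count=1 queue=[] holders={T1,T5}
Step 9: wait(T2) -> count=0 queue=[] holders={T1,T2,T5}
Step 10: wait(T3) -> count=0 queue=[T3] holders={T1,T2,T5}
Step 11: signal(T2) -> count=0 queue=[] holders={T1,T3,T5}
Step 12: wait(T6) -> count=0 queue=[T6] holders={T1,T3,T5}
Step 13: signal(T3) -> count=0 queue=[] holders={T1,T5,T6}
Step 14: signal(T5) -> count=1 queue=[] holders={T1,T6}
Step 15: signal(T6) -> count=2 queue=[] holders={T1}
Step 16: wait(T2) -> count=1 queue=[] holders={T1,T2}
Final holders: {T1,T2} -> 2 thread(s)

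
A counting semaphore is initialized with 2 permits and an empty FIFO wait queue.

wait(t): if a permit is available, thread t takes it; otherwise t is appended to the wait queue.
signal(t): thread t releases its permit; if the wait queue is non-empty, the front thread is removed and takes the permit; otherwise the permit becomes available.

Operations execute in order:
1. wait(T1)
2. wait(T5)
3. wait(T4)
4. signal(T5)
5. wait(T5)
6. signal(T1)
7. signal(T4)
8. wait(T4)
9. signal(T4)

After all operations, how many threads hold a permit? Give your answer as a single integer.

Answer: 1

Derivation:
Step 1: wait(T1) -> count=1 queue=[] holders={T1}
Step 2: wait(T5) -> count=0 queue=[] holders={T1,T5}
Step 3: wait(T4) -> count=0 queue=[T4] holders={T1,T5}
Step 4: signal(T5) -> count=0 queue=[] holders={T1,T4}
Step 5: wait(T5) -> count=0 queue=[T5] holders={T1,T4}
Step 6: signal(T1) -> count=0 queue=[] holders={T4,T5}
Step 7: signal(T4) -> count=1 queue=[] holders={T5}
Step 8: wait(T4) -> count=0 queue=[] holders={T4,T5}
Step 9: signal(T4) -> count=1 queue=[] holders={T5}
Final holders: {T5} -> 1 thread(s)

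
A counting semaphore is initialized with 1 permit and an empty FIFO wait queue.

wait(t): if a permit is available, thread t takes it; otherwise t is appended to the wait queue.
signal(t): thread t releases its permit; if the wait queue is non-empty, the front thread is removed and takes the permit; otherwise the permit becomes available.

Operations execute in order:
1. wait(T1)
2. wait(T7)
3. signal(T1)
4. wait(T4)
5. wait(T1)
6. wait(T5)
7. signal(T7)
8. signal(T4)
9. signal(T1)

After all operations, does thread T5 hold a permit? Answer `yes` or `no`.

Step 1: wait(T1) -> count=0 queue=[] holders={T1}
Step 2: wait(T7) -> count=0 queue=[T7] holders={T1}
Step 3: signal(T1) -> count=0 queue=[] holders={T7}
Step 4: wait(T4) -> count=0 queue=[T4] holders={T7}
Step 5: wait(T1) -> count=0 queue=[T4,T1] holders={T7}
Step 6: wait(T5) -> count=0 queue=[T4,T1,T5] holders={T7}
Step 7: signal(T7) -> count=0 queue=[T1,T5] holders={T4}
Step 8: signal(T4) -> count=0 queue=[T5] holders={T1}
Step 9: signal(T1) -> count=0 queue=[] holders={T5}
Final holders: {T5} -> T5 in holders

Answer: yes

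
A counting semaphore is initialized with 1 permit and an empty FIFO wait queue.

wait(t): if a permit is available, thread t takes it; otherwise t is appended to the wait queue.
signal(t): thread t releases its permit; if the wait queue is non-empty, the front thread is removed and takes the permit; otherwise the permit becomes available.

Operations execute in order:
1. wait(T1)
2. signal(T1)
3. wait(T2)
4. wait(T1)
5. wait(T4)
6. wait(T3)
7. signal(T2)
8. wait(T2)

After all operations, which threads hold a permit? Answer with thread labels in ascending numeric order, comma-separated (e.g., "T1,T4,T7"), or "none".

Answer: T1

Derivation:
Step 1: wait(T1) -> count=0 queue=[] holders={T1}
Step 2: signal(T1) -> count=1 queue=[] holders={none}
Step 3: wait(T2) -> count=0 queue=[] holders={T2}
Step 4: wait(T1) -> count=0 queue=[T1] holders={T2}
Step 5: wait(T4) -> count=0 queue=[T1,T4] holders={T2}
Step 6: wait(T3) -> count=0 queue=[T1,T4,T3] holders={T2}
Step 7: signal(T2) -> count=0 queue=[T4,T3] holders={T1}
Step 8: wait(T2) -> count=0 queue=[T4,T3,T2] holders={T1}
Final holders: T1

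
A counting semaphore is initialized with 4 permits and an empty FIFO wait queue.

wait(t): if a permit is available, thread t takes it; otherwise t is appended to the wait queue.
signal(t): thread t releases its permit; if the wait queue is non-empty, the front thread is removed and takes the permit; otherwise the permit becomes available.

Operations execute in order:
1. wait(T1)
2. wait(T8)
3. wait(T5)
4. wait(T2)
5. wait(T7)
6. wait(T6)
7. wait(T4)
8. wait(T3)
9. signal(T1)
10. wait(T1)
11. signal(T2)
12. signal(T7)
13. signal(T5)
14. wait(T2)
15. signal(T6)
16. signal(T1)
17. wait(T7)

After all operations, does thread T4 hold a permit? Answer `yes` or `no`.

Step 1: wait(T1) -> count=3 queue=[] holders={T1}
Step 2: wait(T8) -> count=2 queue=[] holders={T1,T8}
Step 3: wait(T5) -> count=1 queue=[] holders={T1,T5,T8}
Step 4: wait(T2) -> count=0 queue=[] holders={T1,T2,T5,T8}
Step 5: wait(T7) -> count=0 queue=[T7] holders={T1,T2,T5,T8}
Step 6: wait(T6) -> count=0 queue=[T7,T6] holders={T1,T2,T5,T8}
Step 7: wait(T4) -> count=0 queue=[T7,T6,T4] holders={T1,T2,T5,T8}
Step 8: wait(T3) -> count=0 queue=[T7,T6,T4,T3] holders={T1,T2,T5,T8}
Step 9: signal(T1) -> count=0 queue=[T6,T4,T3] holders={T2,T5,T7,T8}
Step 10: wait(T1) -> count=0 queue=[T6,T4,T3,T1] holders={T2,T5,T7,T8}
Step 11: signal(T2) -> count=0 queue=[T4,T3,T1] holders={T5,T6,T7,T8}
Step 12: signal(T7) -> count=0 queue=[T3,T1] holders={T4,T5,T6,T8}
Step 13: signal(T5) -> count=0 queue=[T1] holders={T3,T4,T6,T8}
Step 14: wait(T2) -> count=0 queue=[T1,T2] holders={T3,T4,T6,T8}
Step 15: signal(T6) -> count=0 queue=[T2] holders={T1,T3,T4,T8}
Step 16: signal(T1) -> count=0 queue=[] holders={T2,T3,T4,T8}
Step 17: wait(T7) -> count=0 queue=[T7] holders={T2,T3,T4,T8}
Final holders: {T2,T3,T4,T8} -> T4 in holders

Answer: yes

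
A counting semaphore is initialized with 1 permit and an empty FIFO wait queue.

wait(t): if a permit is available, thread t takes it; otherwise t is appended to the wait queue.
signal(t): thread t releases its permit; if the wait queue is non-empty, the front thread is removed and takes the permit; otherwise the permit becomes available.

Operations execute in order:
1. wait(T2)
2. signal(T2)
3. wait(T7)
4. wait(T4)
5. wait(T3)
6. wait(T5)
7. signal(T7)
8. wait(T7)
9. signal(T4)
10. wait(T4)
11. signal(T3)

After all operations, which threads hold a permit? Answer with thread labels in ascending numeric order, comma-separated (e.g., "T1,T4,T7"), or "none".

Step 1: wait(T2) -> count=0 queue=[] holders={T2}
Step 2: signal(T2) -> count=1 queue=[] holders={none}
Step 3: wait(T7) -> count=0 queue=[] holders={T7}
Step 4: wait(T4) -> count=0 queue=[T4] holders={T7}
Step 5: wait(T3) -> count=0 queue=[T4,T3] holders={T7}
Step 6: wait(T5) -> count=0 queue=[T4,T3,T5] holders={T7}
Step 7: signal(T7) -> count=0 queue=[T3,T5] holders={T4}
Step 8: wait(T7) -> count=0 queue=[T3,T5,T7] holders={T4}
Step 9: signal(T4) -> count=0 queue=[T5,T7] holders={T3}
Step 10: wait(T4) -> count=0 queue=[T5,T7,T4] holders={T3}
Step 11: signal(T3) -> count=0 queue=[T7,T4] holders={T5}
Final holders: T5

Answer: T5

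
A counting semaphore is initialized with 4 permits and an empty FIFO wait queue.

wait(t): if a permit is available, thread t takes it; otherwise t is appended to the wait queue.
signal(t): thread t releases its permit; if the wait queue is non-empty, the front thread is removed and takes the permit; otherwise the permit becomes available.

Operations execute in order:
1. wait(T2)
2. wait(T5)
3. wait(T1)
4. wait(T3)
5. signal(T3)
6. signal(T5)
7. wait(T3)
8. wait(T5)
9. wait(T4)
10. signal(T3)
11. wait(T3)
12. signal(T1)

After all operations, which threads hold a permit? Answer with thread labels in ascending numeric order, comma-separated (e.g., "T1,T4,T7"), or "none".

Step 1: wait(T2) -> count=3 queue=[] holders={T2}
Step 2: wait(T5) -> count=2 queue=[] holders={T2,T5}
Step 3: wait(T1) -> count=1 queue=[] holders={T1,T2,T5}
Step 4: wait(T3) -> count=0 queue=[] holders={T1,T2,T3,T5}
Step 5: signal(T3) -> count=1 queue=[] holders={T1,T2,T5}
Step 6: signal(T5) -> count=2 queue=[] holders={T1,T2}
Step 7: wait(T3) -> count=1 queue=[] holders={T1,T2,T3}
Step 8: wait(T5) -> count=0 queue=[] holders={T1,T2,T3,T5}
Step 9: wait(T4) -> count=0 queue=[T4] holders={T1,T2,T3,T5}
Step 10: signal(T3) -> count=0 queue=[] holders={T1,T2,T4,T5}
Step 11: wait(T3) -> count=0 queue=[T3] holders={T1,T2,T4,T5}
Step 12: signal(T1) -> count=0 queue=[] holders={T2,T3,T4,T5}
Final holders: T2,T3,T4,T5

Answer: T2,T3,T4,T5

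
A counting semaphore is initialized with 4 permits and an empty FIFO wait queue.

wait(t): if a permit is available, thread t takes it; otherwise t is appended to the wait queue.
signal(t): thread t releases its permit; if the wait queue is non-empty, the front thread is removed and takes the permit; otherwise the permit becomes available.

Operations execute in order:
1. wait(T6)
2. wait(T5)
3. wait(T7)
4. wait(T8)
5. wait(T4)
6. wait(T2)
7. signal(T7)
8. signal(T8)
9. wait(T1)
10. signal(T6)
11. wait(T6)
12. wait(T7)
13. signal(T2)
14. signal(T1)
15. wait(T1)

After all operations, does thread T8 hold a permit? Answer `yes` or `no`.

Answer: no

Derivation:
Step 1: wait(T6) -> count=3 queue=[] holders={T6}
Step 2: wait(T5) -> count=2 queue=[] holders={T5,T6}
Step 3: wait(T7) -> count=1 queue=[] holders={T5,T6,T7}
Step 4: wait(T8) -> count=0 queue=[] holders={T5,T6,T7,T8}
Step 5: wait(T4) -> count=0 queue=[T4] holders={T5,T6,T7,T8}
Step 6: wait(T2) -> count=0 queue=[T4,T2] holders={T5,T6,T7,T8}
Step 7: signal(T7) -> count=0 queue=[T2] holders={T4,T5,T6,T8}
Step 8: signal(T8) -> count=0 queue=[] holders={T2,T4,T5,T6}
Step 9: wait(T1) -> count=0 queue=[T1] holders={T2,T4,T5,T6}
Step 10: signal(T6) -> count=0 queue=[] holders={T1,T2,T4,T5}
Step 11: wait(T6) -> count=0 queue=[T6] holders={T1,T2,T4,T5}
Step 12: wait(T7) -> count=0 queue=[T6,T7] holders={T1,T2,T4,T5}
Step 13: signal(T2) -> count=0 queue=[T7] holders={T1,T4,T5,T6}
Step 14: signal(T1) -> count=0 queue=[] holders={T4,T5,T6,T7}
Step 15: wait(T1) -> count=0 queue=[T1] holders={T4,T5,T6,T7}
Final holders: {T4,T5,T6,T7} -> T8 not in holders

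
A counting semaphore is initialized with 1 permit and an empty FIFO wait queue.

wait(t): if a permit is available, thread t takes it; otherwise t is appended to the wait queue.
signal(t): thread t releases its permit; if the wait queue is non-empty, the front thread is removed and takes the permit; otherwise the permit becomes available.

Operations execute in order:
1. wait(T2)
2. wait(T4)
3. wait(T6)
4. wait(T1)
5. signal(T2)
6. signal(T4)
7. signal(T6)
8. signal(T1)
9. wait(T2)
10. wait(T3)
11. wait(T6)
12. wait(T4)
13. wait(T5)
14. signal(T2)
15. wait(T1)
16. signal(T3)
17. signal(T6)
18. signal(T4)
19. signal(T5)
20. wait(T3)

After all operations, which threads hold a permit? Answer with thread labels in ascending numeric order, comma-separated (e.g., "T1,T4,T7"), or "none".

Step 1: wait(T2) -> count=0 queue=[] holders={T2}
Step 2: wait(T4) -> count=0 queue=[T4] holders={T2}
Step 3: wait(T6) -> count=0 queue=[T4,T6] holders={T2}
Step 4: wait(T1) -> count=0 queue=[T4,T6,T1] holders={T2}
Step 5: signal(T2) -> count=0 queue=[T6,T1] holders={T4}
Step 6: signal(T4) -> count=0 queue=[T1] holders={T6}
Step 7: signal(T6) -> count=0 queue=[] holders={T1}
Step 8: signal(T1) -> count=1 queue=[] holders={none}
Step 9: wait(T2) -> count=0 queue=[] holders={T2}
Step 10: wait(T3) -> count=0 queue=[T3] holders={T2}
Step 11: wait(T6) -> count=0 queue=[T3,T6] holders={T2}
Step 12: wait(T4) -> count=0 queue=[T3,T6,T4] holders={T2}
Step 13: wait(T5) -> count=0 queue=[T3,T6,T4,T5] holders={T2}
Step 14: signal(T2) -> count=0 queue=[T6,T4,T5] holders={T3}
Step 15: wait(T1) -> count=0 queue=[T6,T4,T5,T1] holders={T3}
Step 16: signal(T3) -> count=0 queue=[T4,T5,T1] holders={T6}
Step 17: signal(T6) -> count=0 queue=[T5,T1] holders={T4}
Step 18: signal(T4) -> count=0 queue=[T1] holders={T5}
Step 19: signal(T5) -> count=0 queue=[] holders={T1}
Step 20: wait(T3) -> count=0 queue=[T3] holders={T1}
Final holders: T1

Answer: T1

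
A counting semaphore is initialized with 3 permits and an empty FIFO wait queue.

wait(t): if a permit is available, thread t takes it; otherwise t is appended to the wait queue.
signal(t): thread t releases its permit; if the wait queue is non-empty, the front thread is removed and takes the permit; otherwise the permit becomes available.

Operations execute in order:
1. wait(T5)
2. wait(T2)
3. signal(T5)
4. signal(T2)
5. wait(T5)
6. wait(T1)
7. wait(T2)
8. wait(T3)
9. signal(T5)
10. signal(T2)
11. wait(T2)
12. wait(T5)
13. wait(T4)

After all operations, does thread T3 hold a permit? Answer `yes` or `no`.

Step 1: wait(T5) -> count=2 queue=[] holders={T5}
Step 2: wait(T2) -> count=1 queue=[] holders={T2,T5}
Step 3: signal(T5) -> count=2 queue=[] holders={T2}
Step 4: signal(T2) -> count=3 queue=[] holders={none}
Step 5: wait(T5) -> count=2 queue=[] holders={T5}
Step 6: wait(T1) -> count=1 queue=[] holders={T1,T5}
Step 7: wait(T2) -> count=0 queue=[] holders={T1,T2,T5}
Step 8: wait(T3) -> count=0 queue=[T3] holders={T1,T2,T5}
Step 9: signal(T5) -> count=0 queue=[] holders={T1,T2,T3}
Step 10: signal(T2) -> count=1 queue=[] holders={T1,T3}
Step 11: wait(T2) -> count=0 queue=[] holders={T1,T2,T3}
Step 12: wait(T5) -> count=0 queue=[T5] holders={T1,T2,T3}
Step 13: wait(T4) -> count=0 queue=[T5,T4] holders={T1,T2,T3}
Final holders: {T1,T2,T3} -> T3 in holders

Answer: yes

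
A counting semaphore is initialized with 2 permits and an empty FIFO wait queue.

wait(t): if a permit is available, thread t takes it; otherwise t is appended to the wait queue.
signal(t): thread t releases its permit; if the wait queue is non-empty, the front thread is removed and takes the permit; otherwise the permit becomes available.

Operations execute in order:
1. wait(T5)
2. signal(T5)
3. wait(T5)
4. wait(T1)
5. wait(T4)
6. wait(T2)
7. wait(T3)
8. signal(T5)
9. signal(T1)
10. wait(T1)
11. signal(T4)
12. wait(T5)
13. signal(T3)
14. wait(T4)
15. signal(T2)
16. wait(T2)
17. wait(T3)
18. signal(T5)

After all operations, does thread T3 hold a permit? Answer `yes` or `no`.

Step 1: wait(T5) -> count=1 queue=[] holders={T5}
Step 2: signal(T5) -> count=2 queue=[] holders={none}
Step 3: wait(T5) -> count=1 queue=[] holders={T5}
Step 4: wait(T1) -> count=0 queue=[] holders={T1,T5}
Step 5: wait(T4) -> count=0 queue=[T4] holders={T1,T5}
Step 6: wait(T2) -> count=0 queue=[T4,T2] holders={T1,T5}
Step 7: wait(T3) -> count=0 queue=[T4,T2,T3] holders={T1,T5}
Step 8: signal(T5) -> count=0 queue=[T2,T3] holders={T1,T4}
Step 9: signal(T1) -> count=0 queue=[T3] holders={T2,T4}
Step 10: wait(T1) -> count=0 queue=[T3,T1] holders={T2,T4}
Step 11: signal(T4) -> count=0 queue=[T1] holders={T2,T3}
Step 12: wait(T5) -> count=0 queue=[T1,T5] holders={T2,T3}
Step 13: signal(T3) -> count=0 queue=[T5] holders={T1,T2}
Step 14: wait(T4) -> count=0 queue=[T5,T4] holders={T1,T2}
Step 15: signal(T2) -> count=0 queue=[T4] holders={T1,T5}
Step 16: wait(T2) -> count=0 queue=[T4,T2] holders={T1,T5}
Step 17: wait(T3) -> count=0 queue=[T4,T2,T3] holders={T1,T5}
Step 18: signal(T5) -> count=0 queue=[T2,T3] holders={T1,T4}
Final holders: {T1,T4} -> T3 not in holders

Answer: no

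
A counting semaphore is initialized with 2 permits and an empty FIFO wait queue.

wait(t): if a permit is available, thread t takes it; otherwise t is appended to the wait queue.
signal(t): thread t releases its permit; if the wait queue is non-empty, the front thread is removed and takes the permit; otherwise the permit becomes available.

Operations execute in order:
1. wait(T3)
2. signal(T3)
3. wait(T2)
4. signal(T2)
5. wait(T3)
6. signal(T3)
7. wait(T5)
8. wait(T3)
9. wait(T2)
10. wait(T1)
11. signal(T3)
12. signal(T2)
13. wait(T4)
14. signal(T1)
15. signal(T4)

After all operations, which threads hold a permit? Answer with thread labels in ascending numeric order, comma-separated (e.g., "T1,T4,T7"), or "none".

Answer: T5

Derivation:
Step 1: wait(T3) -> count=1 queue=[] holders={T3}
Step 2: signal(T3) -> count=2 queue=[] holders={none}
Step 3: wait(T2) -> count=1 queue=[] holders={T2}
Step 4: signal(T2) -> count=2 queue=[] holders={none}
Step 5: wait(T3) -> count=1 queue=[] holders={T3}
Step 6: signal(T3) -> count=2 queue=[] holders={none}
Step 7: wait(T5) -> count=1 queue=[] holders={T5}
Step 8: wait(T3) -> count=0 queue=[] holders={T3,T5}
Step 9: wait(T2) -> count=0 queue=[T2] holders={T3,T5}
Step 10: wait(T1) -> count=0 queue=[T2,T1] holders={T3,T5}
Step 11: signal(T3) -> count=0 queue=[T1] holders={T2,T5}
Step 12: signal(T2) -> count=0 queue=[] holders={T1,T5}
Step 13: wait(T4) -> count=0 queue=[T4] holders={T1,T5}
Step 14: signal(T1) -> count=0 queue=[] holders={T4,T5}
Step 15: signal(T4) -> count=1 queue=[] holders={T5}
Final holders: T5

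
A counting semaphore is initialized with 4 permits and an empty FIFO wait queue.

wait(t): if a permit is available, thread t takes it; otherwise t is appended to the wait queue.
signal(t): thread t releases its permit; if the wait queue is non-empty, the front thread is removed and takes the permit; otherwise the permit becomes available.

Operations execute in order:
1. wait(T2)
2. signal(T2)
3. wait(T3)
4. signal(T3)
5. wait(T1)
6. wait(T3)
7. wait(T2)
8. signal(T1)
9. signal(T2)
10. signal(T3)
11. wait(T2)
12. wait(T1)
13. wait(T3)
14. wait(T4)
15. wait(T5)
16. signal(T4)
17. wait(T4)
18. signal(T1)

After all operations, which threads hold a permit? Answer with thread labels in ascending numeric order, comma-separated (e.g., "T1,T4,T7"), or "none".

Step 1: wait(T2) -> count=3 queue=[] holders={T2}
Step 2: signal(T2) -> count=4 queue=[] holders={none}
Step 3: wait(T3) -> count=3 queue=[] holders={T3}
Step 4: signal(T3) -> count=4 queue=[] holders={none}
Step 5: wait(T1) -> count=3 queue=[] holders={T1}
Step 6: wait(T3) -> count=2 queue=[] holders={T1,T3}
Step 7: wait(T2) -> count=1 queue=[] holders={T1,T2,T3}
Step 8: signal(T1) -> count=2 queue=[] holders={T2,T3}
Step 9: signal(T2) -> count=3 queue=[] holders={T3}
Step 10: signal(T3) -> count=4 queue=[] holders={none}
Step 11: wait(T2) -> count=3 queue=[] holders={T2}
Step 12: wait(T1) -> count=2 queue=[] holders={T1,T2}
Step 13: wait(T3) -> count=1 queue=[] holders={T1,T2,T3}
Step 14: wait(T4) -> count=0 queue=[] holders={T1,T2,T3,T4}
Step 15: wait(T5) -> count=0 queue=[T5] holders={T1,T2,T3,T4}
Step 16: signal(T4) -> count=0 queue=[] holders={T1,T2,T3,T5}
Step 17: wait(T4) -> count=0 queue=[T4] holders={T1,T2,T3,T5}
Step 18: signal(T1) -> count=0 queue=[] holders={T2,T3,T4,T5}
Final holders: T2,T3,T4,T5

Answer: T2,T3,T4,T5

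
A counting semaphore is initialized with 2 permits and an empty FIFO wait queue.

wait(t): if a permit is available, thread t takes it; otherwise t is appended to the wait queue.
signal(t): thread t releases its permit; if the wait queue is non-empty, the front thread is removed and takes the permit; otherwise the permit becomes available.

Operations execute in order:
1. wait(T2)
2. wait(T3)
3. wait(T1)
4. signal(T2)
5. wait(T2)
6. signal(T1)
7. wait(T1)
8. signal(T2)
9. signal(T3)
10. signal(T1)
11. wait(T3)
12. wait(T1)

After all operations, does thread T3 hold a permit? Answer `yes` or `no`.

Answer: yes

Derivation:
Step 1: wait(T2) -> count=1 queue=[] holders={T2}
Step 2: wait(T3) -> count=0 queue=[] holders={T2,T3}
Step 3: wait(T1) -> count=0 queue=[T1] holders={T2,T3}
Step 4: signal(T2) -> count=0 queue=[] holders={T1,T3}
Step 5: wait(T2) -> count=0 queue=[T2] holders={T1,T3}
Step 6: signal(T1) -> count=0 queue=[] holders={T2,T3}
Step 7: wait(T1) -> count=0 queue=[T1] holders={T2,T3}
Step 8: signal(T2) -> count=0 queue=[] holders={T1,T3}
Step 9: signal(T3) -> count=1 queue=[] holders={T1}
Step 10: signal(T1) -> count=2 queue=[] holders={none}
Step 11: wait(T3) -> count=1 queue=[] holders={T3}
Step 12: wait(T1) -> count=0 queue=[] holders={T1,T3}
Final holders: {T1,T3} -> T3 in holders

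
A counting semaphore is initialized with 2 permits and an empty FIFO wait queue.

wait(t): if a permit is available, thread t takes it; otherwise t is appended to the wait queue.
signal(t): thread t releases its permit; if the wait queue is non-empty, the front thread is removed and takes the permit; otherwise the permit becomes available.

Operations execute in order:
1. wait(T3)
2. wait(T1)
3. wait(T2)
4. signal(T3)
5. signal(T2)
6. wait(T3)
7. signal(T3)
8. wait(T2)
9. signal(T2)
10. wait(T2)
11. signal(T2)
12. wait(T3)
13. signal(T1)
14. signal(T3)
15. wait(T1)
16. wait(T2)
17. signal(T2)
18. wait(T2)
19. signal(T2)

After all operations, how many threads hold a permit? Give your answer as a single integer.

Step 1: wait(T3) -> count=1 queue=[] holders={T3}
Step 2: wait(T1) -> count=0 queue=[] holders={T1,T3}
Step 3: wait(T2) -> count=0 queue=[T2] holders={T1,T3}
Step 4: signal(T3) -> count=0 queue=[] holders={T1,T2}
Step 5: signal(T2) -> count=1 queue=[] holders={T1}
Step 6: wait(T3) -> count=0 queue=[] holders={T1,T3}
Step 7: signal(T3) -> count=1 queue=[] holders={T1}
Step 8: wait(T2) -> count=0 queue=[] holders={T1,T2}
Step 9: signal(T2) -> count=1 queue=[] holders={T1}
Step 10: wait(T2) -> count=0 queue=[] holders={T1,T2}
Step 11: signal(T2) -> count=1 queue=[] holders={T1}
Step 12: wait(T3) -> count=0 queue=[] holders={T1,T3}
Step 13: signal(T1) -> count=1 queue=[] holders={T3}
Step 14: signal(T3) -> count=2 queue=[] holders={none}
Step 15: wait(T1) -> count=1 queue=[] holders={T1}
Step 16: wait(T2) -> count=0 queue=[] holders={T1,T2}
Step 17: signal(T2) -> count=1 queue=[] holders={T1}
Step 18: wait(T2) -> count=0 queue=[] holders={T1,T2}
Step 19: signal(T2) -> count=1 queue=[] holders={T1}
Final holders: {T1} -> 1 thread(s)

Answer: 1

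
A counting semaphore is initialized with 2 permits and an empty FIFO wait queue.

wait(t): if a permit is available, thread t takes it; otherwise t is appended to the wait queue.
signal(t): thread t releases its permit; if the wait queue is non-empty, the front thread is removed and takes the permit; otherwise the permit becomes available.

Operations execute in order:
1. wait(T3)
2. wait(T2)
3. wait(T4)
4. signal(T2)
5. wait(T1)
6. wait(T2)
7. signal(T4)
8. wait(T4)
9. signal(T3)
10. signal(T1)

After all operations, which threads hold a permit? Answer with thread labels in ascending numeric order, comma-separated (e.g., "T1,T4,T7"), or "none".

Step 1: wait(T3) -> count=1 queue=[] holders={T3}
Step 2: wait(T2) -> count=0 queue=[] holders={T2,T3}
Step 3: wait(T4) -> count=0 queue=[T4] holders={T2,T3}
Step 4: signal(T2) -> count=0 queue=[] holders={T3,T4}
Step 5: wait(T1) -> count=0 queue=[T1] holders={T3,T4}
Step 6: wait(T2) -> count=0 queue=[T1,T2] holders={T3,T4}
Step 7: signal(T4) -> count=0 queue=[T2] holders={T1,T3}
Step 8: wait(T4) -> count=0 queue=[T2,T4] holders={T1,T3}
Step 9: signal(T3) -> count=0 queue=[T4] holders={T1,T2}
Step 10: signal(T1) -> count=0 queue=[] holders={T2,T4}
Final holders: T2,T4

Answer: T2,T4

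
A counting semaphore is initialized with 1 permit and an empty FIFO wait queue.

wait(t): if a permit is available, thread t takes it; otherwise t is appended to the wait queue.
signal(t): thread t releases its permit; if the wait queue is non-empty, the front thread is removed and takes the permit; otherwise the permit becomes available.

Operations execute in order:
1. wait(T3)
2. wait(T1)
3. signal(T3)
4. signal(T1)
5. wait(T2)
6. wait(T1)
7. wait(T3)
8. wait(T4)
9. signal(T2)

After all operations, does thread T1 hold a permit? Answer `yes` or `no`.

Answer: yes

Derivation:
Step 1: wait(T3) -> count=0 queue=[] holders={T3}
Step 2: wait(T1) -> count=0 queue=[T1] holders={T3}
Step 3: signal(T3) -> count=0 queue=[] holders={T1}
Step 4: signal(T1) -> count=1 queue=[] holders={none}
Step 5: wait(T2) -> count=0 queue=[] holders={T2}
Step 6: wait(T1) -> count=0 queue=[T1] holders={T2}
Step 7: wait(T3) -> count=0 queue=[T1,T3] holders={T2}
Step 8: wait(T4) -> count=0 queue=[T1,T3,T4] holders={T2}
Step 9: signal(T2) -> count=0 queue=[T3,T4] holders={T1}
Final holders: {T1} -> T1 in holders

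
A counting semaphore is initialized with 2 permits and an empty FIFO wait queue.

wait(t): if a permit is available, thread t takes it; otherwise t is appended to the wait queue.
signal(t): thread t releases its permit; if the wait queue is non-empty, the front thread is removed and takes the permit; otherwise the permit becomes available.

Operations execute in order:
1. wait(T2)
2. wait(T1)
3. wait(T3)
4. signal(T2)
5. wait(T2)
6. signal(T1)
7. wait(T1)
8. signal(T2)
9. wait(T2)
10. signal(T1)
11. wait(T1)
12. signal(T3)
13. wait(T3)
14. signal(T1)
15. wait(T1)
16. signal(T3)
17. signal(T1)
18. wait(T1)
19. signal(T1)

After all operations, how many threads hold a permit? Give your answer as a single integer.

Answer: 1

Derivation:
Step 1: wait(T2) -> count=1 queue=[] holders={T2}
Step 2: wait(T1) -> count=0 queue=[] holders={T1,T2}
Step 3: wait(T3) -> count=0 queue=[T3] holders={T1,T2}
Step 4: signal(T2) -> count=0 queue=[] holders={T1,T3}
Step 5: wait(T2) -> count=0 queue=[T2] holders={T1,T3}
Step 6: signal(T1) -> count=0 queue=[] holders={T2,T3}
Step 7: wait(T1) -> count=0 queue=[T1] holders={T2,T3}
Step 8: signal(T2) -> count=0 queue=[] holders={T1,T3}
Step 9: wait(T2) -> count=0 queue=[T2] holders={T1,T3}
Step 10: signal(T1) -> count=0 queue=[] holders={T2,T3}
Step 11: wait(T1) -> count=0 queue=[T1] holders={T2,T3}
Step 12: signal(T3) -> count=0 queue=[] holders={T1,T2}
Step 13: wait(T3) -> count=0 queue=[T3] holders={T1,T2}
Step 14: signal(T1) -> count=0 queue=[] holders={T2,T3}
Step 15: wait(T1) -> count=0 queue=[T1] holders={T2,T3}
Step 16: signal(T3) -> count=0 queue=[] holders={T1,T2}
Step 17: signal(T1) -> count=1 queue=[] holders={T2}
Step 18: wait(T1) -> count=0 queue=[] holders={T1,T2}
Step 19: signal(T1) -> count=1 queue=[] holders={T2}
Final holders: {T2} -> 1 thread(s)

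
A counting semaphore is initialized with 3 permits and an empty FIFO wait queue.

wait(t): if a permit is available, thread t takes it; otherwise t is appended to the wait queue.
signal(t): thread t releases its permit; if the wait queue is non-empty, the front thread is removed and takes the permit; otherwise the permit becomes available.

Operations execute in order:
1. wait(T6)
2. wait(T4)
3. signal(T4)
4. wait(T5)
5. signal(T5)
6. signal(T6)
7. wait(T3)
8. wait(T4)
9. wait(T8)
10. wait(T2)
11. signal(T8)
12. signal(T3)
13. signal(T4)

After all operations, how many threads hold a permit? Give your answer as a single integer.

Step 1: wait(T6) -> count=2 queue=[] holders={T6}
Step 2: wait(T4) -> count=1 queue=[] holders={T4,T6}
Step 3: signal(T4) -> count=2 queue=[] holders={T6}
Step 4: wait(T5) -> count=1 queue=[] holders={T5,T6}
Step 5: signal(T5) -> count=2 queue=[] holders={T6}
Step 6: signal(T6) -> count=3 queue=[] holders={none}
Step 7: wait(T3) -> count=2 queue=[] holders={T3}
Step 8: wait(T4) -> count=1 queue=[] holders={T3,T4}
Step 9: wait(T8) -> count=0 queue=[] holders={T3,T4,T8}
Step 10: wait(T2) -> count=0 queue=[T2] holders={T3,T4,T8}
Step 11: signal(T8) -> count=0 queue=[] holders={T2,T3,T4}
Step 12: signal(T3) -> count=1 queue=[] holders={T2,T4}
Step 13: signal(T4) -> count=2 queue=[] holders={T2}
Final holders: {T2} -> 1 thread(s)

Answer: 1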